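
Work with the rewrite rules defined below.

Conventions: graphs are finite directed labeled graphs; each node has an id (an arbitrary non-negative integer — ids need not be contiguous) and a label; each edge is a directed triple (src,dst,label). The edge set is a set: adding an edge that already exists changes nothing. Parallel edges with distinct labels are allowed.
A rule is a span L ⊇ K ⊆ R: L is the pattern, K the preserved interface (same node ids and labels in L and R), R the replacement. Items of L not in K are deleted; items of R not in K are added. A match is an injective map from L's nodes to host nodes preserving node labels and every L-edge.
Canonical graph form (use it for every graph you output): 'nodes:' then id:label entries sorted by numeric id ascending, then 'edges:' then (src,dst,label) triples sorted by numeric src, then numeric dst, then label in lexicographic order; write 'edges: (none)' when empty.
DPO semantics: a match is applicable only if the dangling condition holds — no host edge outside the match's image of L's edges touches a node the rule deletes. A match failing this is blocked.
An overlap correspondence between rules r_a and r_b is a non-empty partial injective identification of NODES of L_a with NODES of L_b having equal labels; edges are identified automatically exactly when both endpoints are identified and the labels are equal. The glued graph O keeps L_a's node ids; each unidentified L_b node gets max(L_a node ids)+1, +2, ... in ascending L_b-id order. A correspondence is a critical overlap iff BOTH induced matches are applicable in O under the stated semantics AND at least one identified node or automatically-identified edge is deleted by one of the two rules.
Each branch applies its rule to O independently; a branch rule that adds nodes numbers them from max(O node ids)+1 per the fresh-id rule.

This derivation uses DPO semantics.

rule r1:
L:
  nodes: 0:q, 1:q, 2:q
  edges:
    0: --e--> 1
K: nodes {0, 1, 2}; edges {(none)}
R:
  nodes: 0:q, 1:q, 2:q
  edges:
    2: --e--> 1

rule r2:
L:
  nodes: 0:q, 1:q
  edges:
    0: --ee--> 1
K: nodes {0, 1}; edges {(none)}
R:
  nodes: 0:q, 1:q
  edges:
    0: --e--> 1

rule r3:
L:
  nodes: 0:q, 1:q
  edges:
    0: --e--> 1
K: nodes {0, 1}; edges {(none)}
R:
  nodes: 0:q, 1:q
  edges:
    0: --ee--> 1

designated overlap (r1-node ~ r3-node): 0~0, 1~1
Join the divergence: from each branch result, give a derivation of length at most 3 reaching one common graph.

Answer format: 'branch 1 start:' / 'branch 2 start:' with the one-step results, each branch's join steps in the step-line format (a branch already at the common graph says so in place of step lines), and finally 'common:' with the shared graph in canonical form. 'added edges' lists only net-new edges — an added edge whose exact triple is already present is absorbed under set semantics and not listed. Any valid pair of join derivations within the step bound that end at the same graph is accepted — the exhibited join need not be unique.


branch 1 start:
nodes: 0:q, 1:q, 2:q
edges: (2,1,e)
branch 2 start:
nodes: 0:q, 1:q, 2:q
edges: (0,1,ee)
branch 1 step 1: rule r1; match: 0->2, 1->1, 2->0; deleted nodes (none); deleted edges (2,1,e); added nodes (none); added edges (0,1,e); result: nodes: 0:q, 1:q, 2:q edges: (0,1,e)
branch 2 step 1: rule r2; match: 0->0, 1->1; deleted nodes (none); deleted edges (0,1,ee); added nodes (none); added edges (0,1,e); result: nodes: 0:q, 1:q, 2:q edges: (0,1,e)
common:
nodes: 0:q, 1:q, 2:q
edges: (0,1,e)


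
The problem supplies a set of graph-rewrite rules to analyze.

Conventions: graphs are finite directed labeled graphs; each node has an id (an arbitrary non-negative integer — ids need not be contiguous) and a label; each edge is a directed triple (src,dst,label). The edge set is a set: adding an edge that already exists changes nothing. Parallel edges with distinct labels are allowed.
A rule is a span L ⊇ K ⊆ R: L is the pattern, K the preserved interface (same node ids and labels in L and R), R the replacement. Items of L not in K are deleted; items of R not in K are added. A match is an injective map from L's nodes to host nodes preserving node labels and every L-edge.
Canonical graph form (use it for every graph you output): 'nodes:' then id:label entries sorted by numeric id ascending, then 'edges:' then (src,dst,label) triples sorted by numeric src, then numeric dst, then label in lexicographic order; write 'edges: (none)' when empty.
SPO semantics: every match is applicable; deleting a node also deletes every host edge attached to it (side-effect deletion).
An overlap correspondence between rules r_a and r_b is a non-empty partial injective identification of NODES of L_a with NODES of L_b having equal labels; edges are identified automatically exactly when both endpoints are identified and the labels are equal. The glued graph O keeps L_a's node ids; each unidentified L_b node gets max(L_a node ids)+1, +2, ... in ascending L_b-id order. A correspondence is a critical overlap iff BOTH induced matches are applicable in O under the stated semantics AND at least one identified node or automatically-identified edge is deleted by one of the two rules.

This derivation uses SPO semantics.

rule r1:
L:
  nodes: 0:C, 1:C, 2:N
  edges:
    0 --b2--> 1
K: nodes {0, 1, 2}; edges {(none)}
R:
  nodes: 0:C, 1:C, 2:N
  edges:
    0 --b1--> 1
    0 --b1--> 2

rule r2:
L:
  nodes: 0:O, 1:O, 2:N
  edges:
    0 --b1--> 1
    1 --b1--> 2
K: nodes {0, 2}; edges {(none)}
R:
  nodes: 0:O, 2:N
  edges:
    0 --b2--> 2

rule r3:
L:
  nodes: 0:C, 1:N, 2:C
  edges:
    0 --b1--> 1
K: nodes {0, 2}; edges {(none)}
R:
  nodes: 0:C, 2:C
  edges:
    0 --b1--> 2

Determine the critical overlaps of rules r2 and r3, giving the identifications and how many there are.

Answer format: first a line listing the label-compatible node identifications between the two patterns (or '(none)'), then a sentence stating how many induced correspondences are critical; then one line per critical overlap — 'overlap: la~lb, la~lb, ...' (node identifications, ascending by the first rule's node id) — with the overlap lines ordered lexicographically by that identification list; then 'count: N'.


label-compatible node identifications between L(r2) and L(r3): 2~1
1 of the induced correspondences is a critical overlap of r2 and r3.
overlap: 2~1
count: 1


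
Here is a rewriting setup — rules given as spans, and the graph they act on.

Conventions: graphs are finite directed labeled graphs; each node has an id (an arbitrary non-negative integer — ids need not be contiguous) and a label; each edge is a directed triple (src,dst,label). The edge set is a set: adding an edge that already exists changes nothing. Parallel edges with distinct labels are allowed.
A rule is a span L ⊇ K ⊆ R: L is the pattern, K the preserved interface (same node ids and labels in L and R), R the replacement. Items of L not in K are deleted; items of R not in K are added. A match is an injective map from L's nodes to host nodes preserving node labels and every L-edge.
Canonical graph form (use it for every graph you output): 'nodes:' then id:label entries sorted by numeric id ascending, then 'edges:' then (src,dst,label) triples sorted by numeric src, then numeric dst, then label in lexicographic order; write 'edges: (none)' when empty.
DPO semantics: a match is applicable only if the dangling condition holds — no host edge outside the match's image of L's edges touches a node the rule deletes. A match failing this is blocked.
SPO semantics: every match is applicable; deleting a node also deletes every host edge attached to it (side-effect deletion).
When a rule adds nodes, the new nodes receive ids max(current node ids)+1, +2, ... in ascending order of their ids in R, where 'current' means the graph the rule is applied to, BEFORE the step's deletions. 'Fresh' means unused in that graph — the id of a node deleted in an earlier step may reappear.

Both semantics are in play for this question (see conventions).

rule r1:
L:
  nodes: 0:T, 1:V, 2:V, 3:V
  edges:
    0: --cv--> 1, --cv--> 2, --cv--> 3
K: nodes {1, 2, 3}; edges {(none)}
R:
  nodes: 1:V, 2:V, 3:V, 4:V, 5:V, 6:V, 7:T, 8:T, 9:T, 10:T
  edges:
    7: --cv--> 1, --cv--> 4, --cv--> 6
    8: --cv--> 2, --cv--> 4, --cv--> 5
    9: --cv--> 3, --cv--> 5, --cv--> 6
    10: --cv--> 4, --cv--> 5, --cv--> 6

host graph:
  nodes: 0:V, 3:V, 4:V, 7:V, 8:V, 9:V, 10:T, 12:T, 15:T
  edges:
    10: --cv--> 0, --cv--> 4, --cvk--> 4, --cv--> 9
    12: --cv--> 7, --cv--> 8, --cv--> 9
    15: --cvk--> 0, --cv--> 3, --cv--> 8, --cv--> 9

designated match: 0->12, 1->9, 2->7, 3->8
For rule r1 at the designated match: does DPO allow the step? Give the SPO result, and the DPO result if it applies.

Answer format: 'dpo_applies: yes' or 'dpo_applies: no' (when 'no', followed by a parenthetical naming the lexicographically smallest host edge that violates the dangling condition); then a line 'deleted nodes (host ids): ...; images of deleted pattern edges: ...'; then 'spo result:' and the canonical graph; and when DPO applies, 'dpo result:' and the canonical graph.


dpo_applies: yes
deleted nodes (host ids): 12; images of deleted pattern edges: (12,7,cv); (12,8,cv); (12,9,cv)
spo result:
nodes: 0:V, 3:V, 4:V, 7:V, 8:V, 9:V, 10:T, 15:T, 16:V, 17:V, 18:V, 19:T, 20:T, 21:T, 22:T
edges: (10,0,cv); (10,4,cv); (10,4,cvk); (10,9,cv); (15,0,cvk); (15,3,cv); (15,8,cv); (15,9,cv); (19,9,cv); (19,16,cv); (19,18,cv); (20,7,cv); (20,16,cv); (20,17,cv); (21,8,cv); (21,17,cv); (21,18,cv); (22,16,cv); (22,17,cv); (22,18,cv)
dpo result:
nodes: 0:V, 3:V, 4:V, 7:V, 8:V, 9:V, 10:T, 15:T, 16:V, 17:V, 18:V, 19:T, 20:T, 21:T, 22:T
edges: (10,0,cv); (10,4,cv); (10,4,cvk); (10,9,cv); (15,0,cvk); (15,3,cv); (15,8,cv); (15,9,cv); (19,9,cv); (19,16,cv); (19,18,cv); (20,7,cv); (20,16,cv); (20,17,cv); (21,8,cv); (21,17,cv); (21,18,cv); (22,16,cv); (22,17,cv); (22,18,cv)


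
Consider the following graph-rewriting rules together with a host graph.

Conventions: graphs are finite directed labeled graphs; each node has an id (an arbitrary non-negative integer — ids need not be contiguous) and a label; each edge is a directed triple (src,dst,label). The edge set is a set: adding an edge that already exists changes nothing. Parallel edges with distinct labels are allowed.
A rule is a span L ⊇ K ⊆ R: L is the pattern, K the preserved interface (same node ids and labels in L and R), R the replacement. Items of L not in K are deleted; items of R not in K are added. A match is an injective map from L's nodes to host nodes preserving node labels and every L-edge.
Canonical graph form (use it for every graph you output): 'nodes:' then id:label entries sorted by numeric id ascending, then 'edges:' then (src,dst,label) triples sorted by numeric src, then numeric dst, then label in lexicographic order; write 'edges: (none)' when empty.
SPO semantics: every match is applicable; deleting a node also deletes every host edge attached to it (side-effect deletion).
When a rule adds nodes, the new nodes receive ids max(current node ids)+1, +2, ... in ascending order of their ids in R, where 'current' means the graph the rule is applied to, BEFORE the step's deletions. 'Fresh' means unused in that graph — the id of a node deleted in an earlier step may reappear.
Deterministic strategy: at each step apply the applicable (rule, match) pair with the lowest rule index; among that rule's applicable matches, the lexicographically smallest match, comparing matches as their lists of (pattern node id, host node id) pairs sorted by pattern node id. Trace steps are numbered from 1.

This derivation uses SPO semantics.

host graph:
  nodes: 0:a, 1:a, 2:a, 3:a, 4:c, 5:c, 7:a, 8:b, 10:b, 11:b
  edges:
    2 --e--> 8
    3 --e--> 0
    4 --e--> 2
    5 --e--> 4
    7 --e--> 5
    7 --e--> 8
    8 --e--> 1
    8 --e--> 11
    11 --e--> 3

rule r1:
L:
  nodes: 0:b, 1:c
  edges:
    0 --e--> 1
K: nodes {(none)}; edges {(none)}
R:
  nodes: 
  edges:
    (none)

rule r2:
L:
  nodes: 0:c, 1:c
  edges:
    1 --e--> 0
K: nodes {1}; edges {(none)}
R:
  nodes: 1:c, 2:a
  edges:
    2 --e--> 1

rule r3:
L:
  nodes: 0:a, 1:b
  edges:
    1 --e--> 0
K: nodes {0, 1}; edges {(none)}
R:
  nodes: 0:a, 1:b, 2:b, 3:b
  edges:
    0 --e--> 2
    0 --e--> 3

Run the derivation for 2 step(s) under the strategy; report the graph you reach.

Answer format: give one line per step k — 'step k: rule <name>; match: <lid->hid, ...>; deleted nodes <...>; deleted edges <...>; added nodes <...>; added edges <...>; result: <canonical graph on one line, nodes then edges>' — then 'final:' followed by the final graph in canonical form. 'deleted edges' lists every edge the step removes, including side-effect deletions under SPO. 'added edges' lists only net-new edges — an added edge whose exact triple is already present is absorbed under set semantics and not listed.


step 1: rule r2; match: 0->4, 1->5; deleted nodes 4; deleted edges (4,2,e); (5,4,e); added nodes 12; added edges (12,5,e); result: nodes: 0:a, 1:a, 2:a, 3:a, 5:c, 7:a, 8:b, 10:b, 11:b, 12:a edges: (2,8,e); (3,0,e); (7,5,e); (7,8,e); (8,1,e); (8,11,e); (11,3,e); (12,5,e)
step 2: rule r3; match: 0->1, 1->8; deleted nodes (none); deleted edges (8,1,e); added nodes 13, 14; added edges (1,13,e); (1,14,e); result: nodes: 0:a, 1:a, 2:a, 3:a, 5:c, 7:a, 8:b, 10:b, 11:b, 12:a, 13:b, 14:b edges: (1,13,e); (1,14,e); (2,8,e); (3,0,e); (7,5,e); (7,8,e); (8,11,e); (11,3,e); (12,5,e)
final:
nodes: 0:a, 1:a, 2:a, 3:a, 5:c, 7:a, 8:b, 10:b, 11:b, 12:a, 13:b, 14:b
edges: (1,13,e); (1,14,e); (2,8,e); (3,0,e); (7,5,e); (7,8,e); (8,11,e); (11,3,e); (12,5,e)


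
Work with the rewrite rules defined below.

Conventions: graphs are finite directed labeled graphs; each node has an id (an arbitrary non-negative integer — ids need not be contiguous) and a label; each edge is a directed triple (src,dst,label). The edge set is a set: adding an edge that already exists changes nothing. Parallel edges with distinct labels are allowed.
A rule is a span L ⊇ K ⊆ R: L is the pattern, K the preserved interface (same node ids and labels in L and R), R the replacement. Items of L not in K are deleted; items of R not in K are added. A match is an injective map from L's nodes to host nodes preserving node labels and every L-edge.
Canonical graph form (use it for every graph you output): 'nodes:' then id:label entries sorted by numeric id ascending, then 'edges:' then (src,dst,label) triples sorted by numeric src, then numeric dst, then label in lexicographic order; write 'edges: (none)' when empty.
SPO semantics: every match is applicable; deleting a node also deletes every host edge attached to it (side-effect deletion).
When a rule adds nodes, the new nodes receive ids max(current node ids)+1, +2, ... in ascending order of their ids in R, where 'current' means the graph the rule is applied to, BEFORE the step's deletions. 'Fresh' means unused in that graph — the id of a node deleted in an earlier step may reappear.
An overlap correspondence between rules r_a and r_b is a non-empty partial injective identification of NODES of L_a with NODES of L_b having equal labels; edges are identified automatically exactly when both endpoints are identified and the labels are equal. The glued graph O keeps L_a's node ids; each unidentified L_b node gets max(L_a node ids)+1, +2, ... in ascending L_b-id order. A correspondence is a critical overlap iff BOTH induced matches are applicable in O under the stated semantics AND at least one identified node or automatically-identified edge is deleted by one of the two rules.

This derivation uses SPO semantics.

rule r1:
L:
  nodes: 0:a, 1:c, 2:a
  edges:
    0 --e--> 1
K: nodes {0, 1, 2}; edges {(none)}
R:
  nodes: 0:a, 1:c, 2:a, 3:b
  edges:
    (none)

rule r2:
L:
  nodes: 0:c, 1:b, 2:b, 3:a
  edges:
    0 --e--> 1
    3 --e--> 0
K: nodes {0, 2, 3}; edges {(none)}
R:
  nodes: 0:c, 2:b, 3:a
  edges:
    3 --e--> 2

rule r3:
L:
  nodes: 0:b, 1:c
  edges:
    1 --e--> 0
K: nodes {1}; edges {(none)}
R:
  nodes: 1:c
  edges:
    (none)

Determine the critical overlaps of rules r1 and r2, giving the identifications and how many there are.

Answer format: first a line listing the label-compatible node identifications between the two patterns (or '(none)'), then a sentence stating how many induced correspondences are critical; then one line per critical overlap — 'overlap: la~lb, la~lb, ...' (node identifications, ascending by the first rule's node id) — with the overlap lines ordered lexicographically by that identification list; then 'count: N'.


label-compatible node identifications between L(r1) and L(r2): 0~3, 1~0, 2~3
1 of the induced correspondences is a critical overlap of r1 and r2.
overlap: 0~3, 1~0
count: 1


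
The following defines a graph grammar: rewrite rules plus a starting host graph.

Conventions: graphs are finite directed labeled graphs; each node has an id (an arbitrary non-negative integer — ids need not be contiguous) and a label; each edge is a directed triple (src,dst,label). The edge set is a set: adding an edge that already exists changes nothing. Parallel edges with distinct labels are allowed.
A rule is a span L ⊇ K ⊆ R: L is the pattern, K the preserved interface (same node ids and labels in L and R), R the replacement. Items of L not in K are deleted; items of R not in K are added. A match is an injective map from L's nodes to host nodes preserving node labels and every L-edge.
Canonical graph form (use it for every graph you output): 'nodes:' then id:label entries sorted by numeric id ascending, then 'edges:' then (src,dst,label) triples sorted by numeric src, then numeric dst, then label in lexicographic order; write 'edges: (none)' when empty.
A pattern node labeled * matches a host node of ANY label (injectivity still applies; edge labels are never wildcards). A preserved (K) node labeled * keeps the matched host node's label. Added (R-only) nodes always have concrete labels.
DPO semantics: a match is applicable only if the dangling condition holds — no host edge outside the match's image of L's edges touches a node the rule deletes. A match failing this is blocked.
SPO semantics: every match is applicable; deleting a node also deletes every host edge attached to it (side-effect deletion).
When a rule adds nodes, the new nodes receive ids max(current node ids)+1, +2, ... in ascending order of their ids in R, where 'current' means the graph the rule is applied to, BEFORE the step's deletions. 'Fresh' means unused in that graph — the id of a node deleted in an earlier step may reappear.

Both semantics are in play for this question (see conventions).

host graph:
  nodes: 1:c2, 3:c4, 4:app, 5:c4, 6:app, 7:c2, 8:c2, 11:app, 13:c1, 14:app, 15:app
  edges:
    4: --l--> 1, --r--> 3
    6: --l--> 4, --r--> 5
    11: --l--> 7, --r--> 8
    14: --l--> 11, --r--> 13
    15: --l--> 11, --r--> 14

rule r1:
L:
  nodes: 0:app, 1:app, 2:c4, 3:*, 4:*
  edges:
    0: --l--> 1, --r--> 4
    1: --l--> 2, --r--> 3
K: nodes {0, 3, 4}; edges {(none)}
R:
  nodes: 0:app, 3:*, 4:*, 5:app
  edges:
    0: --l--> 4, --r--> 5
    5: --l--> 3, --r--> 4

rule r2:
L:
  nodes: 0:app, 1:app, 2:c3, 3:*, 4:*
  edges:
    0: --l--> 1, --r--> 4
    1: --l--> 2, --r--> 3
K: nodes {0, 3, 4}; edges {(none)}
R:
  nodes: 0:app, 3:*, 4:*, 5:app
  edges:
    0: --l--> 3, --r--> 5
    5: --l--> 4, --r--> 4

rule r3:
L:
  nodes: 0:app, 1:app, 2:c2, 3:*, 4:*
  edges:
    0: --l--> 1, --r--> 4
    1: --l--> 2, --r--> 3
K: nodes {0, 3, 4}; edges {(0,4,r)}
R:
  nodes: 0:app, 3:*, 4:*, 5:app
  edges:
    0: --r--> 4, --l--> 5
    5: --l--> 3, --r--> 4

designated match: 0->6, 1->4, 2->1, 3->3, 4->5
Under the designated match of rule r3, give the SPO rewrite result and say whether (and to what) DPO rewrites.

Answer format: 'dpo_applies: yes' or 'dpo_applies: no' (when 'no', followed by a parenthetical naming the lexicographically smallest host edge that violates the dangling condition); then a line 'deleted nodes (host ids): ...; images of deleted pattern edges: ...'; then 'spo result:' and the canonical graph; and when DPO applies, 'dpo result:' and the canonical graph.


dpo_applies: yes
deleted nodes (host ids): 1, 4; images of deleted pattern edges: (4,1,l); (4,3,r); (6,4,l)
spo result:
nodes: 3:c4, 5:c4, 6:app, 7:c2, 8:c2, 11:app, 13:c1, 14:app, 15:app, 16:app
edges: (6,5,r); (6,16,l); (11,7,l); (11,8,r); (14,11,l); (14,13,r); (15,11,l); (15,14,r); (16,3,l); (16,5,r)
dpo result:
nodes: 3:c4, 5:c4, 6:app, 7:c2, 8:c2, 11:app, 13:c1, 14:app, 15:app, 16:app
edges: (6,5,r); (6,16,l); (11,7,l); (11,8,r); (14,11,l); (14,13,r); (15,11,l); (15,14,r); (16,3,l); (16,5,r)


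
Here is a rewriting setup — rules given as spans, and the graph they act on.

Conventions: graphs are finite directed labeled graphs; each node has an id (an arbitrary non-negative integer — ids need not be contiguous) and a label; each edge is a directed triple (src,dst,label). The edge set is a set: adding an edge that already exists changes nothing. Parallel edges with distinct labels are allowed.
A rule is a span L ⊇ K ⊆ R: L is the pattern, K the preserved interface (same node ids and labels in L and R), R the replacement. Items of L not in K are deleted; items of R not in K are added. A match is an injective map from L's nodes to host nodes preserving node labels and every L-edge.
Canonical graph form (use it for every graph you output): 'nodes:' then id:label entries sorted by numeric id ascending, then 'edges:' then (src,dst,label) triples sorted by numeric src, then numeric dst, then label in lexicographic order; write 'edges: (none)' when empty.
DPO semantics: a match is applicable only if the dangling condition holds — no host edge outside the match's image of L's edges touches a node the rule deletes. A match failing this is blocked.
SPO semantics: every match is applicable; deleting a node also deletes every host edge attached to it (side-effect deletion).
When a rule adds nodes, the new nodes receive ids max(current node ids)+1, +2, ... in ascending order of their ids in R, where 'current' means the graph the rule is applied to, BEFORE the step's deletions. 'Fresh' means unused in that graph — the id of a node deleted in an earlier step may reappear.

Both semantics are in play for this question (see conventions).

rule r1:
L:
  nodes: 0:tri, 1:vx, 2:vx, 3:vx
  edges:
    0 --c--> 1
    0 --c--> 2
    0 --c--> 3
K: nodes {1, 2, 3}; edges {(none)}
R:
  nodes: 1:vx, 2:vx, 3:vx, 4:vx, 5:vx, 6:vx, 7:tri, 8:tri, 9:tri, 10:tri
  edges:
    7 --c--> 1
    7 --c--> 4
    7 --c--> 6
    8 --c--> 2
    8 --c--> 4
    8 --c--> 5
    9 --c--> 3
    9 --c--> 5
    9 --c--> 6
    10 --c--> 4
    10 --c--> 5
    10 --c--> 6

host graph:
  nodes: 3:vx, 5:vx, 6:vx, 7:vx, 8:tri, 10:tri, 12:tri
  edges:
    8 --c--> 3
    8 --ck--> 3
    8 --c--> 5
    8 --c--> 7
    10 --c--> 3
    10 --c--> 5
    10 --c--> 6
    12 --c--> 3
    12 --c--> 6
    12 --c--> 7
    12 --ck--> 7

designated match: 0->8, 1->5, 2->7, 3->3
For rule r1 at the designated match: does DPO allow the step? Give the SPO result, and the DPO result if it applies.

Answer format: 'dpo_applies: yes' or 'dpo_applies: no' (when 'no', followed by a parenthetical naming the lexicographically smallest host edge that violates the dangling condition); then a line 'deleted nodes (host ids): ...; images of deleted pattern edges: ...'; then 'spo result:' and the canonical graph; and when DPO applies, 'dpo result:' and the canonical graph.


dpo_applies: no
(the rule deletes node 8, which keeps host edge (8,3,ck) outside the match image — the dangling condition fails, DPO blocks; SPO proceeds and side-deletes such edges)
deleted nodes (host ids): 8; images of deleted pattern edges: (8,3,c); (8,5,c); (8,7,c)
spo result:
nodes: 3:vx, 5:vx, 6:vx, 7:vx, 10:tri, 12:tri, 13:vx, 14:vx, 15:vx, 16:tri, 17:tri, 18:tri, 19:tri
edges: (10,3,c); (10,5,c); (10,6,c); (12,3,c); (12,6,c); (12,7,c); (12,7,ck); (16,5,c); (16,13,c); (16,15,c); (17,7,c); (17,13,c); (17,14,c); (18,3,c); (18,14,c); (18,15,c); (19,13,c); (19,14,c); (19,15,c)


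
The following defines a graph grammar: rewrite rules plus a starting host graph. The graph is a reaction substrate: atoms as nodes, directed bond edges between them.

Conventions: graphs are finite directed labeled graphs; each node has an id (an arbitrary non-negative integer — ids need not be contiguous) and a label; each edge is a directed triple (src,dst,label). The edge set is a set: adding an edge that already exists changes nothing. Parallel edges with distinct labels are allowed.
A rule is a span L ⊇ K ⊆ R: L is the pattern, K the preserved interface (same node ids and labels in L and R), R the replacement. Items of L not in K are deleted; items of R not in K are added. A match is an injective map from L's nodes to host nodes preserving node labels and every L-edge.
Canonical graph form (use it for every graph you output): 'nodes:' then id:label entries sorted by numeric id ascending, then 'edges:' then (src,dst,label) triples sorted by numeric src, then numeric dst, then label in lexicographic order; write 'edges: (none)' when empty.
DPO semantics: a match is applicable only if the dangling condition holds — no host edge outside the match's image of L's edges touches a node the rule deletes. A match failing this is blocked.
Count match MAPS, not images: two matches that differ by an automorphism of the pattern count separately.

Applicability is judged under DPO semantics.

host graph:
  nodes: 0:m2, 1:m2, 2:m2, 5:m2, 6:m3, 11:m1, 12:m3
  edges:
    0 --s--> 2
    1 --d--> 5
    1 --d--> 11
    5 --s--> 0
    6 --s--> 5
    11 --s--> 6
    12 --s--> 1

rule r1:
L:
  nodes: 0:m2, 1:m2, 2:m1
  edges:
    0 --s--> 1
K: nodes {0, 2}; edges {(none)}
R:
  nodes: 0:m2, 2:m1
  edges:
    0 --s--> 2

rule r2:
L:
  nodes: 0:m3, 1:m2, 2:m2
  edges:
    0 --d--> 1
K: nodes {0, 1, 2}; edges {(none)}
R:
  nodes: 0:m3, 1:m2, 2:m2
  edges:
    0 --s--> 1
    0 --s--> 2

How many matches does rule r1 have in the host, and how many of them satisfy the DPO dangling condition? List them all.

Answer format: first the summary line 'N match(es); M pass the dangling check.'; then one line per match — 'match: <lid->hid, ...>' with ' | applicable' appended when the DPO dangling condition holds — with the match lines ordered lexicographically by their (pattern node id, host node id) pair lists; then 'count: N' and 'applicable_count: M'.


2 match(es); 1 pass the dangling check.
match: 0->0, 1->2, 2->11 | applicable
match: 0->5, 1->0, 2->11
count: 2
applicable_count: 1


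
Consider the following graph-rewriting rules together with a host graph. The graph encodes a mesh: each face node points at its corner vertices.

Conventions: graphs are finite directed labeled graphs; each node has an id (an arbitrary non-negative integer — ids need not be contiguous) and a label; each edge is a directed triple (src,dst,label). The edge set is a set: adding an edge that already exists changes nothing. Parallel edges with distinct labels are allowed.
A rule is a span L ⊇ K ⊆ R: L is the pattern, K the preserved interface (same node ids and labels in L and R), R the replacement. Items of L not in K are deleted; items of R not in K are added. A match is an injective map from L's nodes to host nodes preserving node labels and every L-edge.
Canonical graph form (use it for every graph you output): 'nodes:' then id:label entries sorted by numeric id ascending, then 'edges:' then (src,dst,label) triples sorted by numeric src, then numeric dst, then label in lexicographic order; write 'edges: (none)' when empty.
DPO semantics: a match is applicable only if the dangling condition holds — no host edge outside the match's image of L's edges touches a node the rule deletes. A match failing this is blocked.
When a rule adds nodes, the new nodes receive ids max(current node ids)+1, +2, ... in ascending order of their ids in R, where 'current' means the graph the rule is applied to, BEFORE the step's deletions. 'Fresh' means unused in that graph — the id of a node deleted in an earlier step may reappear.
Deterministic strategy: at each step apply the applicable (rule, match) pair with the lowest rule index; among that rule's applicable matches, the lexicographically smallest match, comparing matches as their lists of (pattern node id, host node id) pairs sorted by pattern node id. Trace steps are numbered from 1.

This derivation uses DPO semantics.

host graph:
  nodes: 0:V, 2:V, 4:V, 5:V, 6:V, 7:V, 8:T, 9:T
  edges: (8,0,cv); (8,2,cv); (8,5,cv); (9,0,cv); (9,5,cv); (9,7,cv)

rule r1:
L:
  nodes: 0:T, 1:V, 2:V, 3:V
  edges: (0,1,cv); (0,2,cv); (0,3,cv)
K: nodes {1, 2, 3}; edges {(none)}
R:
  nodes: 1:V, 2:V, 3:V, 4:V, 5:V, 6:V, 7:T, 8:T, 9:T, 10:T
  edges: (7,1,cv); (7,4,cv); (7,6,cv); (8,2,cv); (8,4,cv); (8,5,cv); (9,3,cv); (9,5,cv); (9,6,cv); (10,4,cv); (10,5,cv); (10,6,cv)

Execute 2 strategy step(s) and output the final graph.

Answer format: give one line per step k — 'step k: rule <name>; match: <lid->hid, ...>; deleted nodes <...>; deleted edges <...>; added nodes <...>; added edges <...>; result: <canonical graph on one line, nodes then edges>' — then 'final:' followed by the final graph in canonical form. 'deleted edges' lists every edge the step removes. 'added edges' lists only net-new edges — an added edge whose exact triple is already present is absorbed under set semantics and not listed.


step 1: rule r1; match: 0->8, 1->0, 2->2, 3->5; deleted nodes 8; deleted edges (8,0,cv); (8,2,cv); (8,5,cv); added nodes 10, 11, 12, 13, 14, 15, 16; added edges (13,0,cv); (13,10,cv); (13,12,cv); (14,2,cv); (14,10,cv); (14,11,cv); (15,5,cv); (15,11,cv); (15,12,cv); (16,10,cv); (16,11,cv); (16,12,cv); result: nodes: 0:V, 2:V, 4:V, 5:V, 6:V, 7:V, 9:T, 10:V, 11:V, 12:V, 13:T, 14:T, 15:T, 16:T edges: (9,0,cv); (9,5,cv); (9,7,cv); (13,0,cv); (13,10,cv); (13,12,cv); (14,2,cv); (14,10,cv); (14,11,cv); (15,5,cv); (15,11,cv); (15,12,cv); (16,10,cv); (16,11,cv); (16,12,cv)
step 2: rule r1; match: 0->9, 1->0, 2->5, 3->7; deleted nodes 9; deleted edges (9,0,cv); (9,5,cv); (9,7,cv); added nodes 17, 18, 19, 20, 21, 22, 23; added edges (20,0,cv); (20,17,cv); (20,19,cv); (21,5,cv); (21,17,cv); (21,18,cv); (22,7,cv); (22,18,cv); (22,19,cv); (23,17,cv); (23,18,cv); (23,19,cv); result: nodes: 0:V, 2:V, 4:V, 5:V, 6:V, 7:V, 10:V, 11:V, 12:V, 13:T, 14:T, 15:T, 16:T, 17:V, 18:V, 19:V, 20:T, 21:T, 22:T, 23:T edges: (13,0,cv); (13,10,cv); (13,12,cv); (14,2,cv); (14,10,cv); (14,11,cv); (15,5,cv); (15,11,cv); (15,12,cv); (16,10,cv); (16,11,cv); (16,12,cv); (20,0,cv); (20,17,cv); (20,19,cv); (21,5,cv); (21,17,cv); (21,18,cv); (22,7,cv); (22,18,cv); (22,19,cv); (23,17,cv); (23,18,cv); (23,19,cv)
final:
nodes: 0:V, 2:V, 4:V, 5:V, 6:V, 7:V, 10:V, 11:V, 12:V, 13:T, 14:T, 15:T, 16:T, 17:V, 18:V, 19:V, 20:T, 21:T, 22:T, 23:T
edges: (13,0,cv); (13,10,cv); (13,12,cv); (14,2,cv); (14,10,cv); (14,11,cv); (15,5,cv); (15,11,cv); (15,12,cv); (16,10,cv); (16,11,cv); (16,12,cv); (20,0,cv); (20,17,cv); (20,19,cv); (21,5,cv); (21,17,cv); (21,18,cv); (22,7,cv); (22,18,cv); (22,19,cv); (23,17,cv); (23,18,cv); (23,19,cv)


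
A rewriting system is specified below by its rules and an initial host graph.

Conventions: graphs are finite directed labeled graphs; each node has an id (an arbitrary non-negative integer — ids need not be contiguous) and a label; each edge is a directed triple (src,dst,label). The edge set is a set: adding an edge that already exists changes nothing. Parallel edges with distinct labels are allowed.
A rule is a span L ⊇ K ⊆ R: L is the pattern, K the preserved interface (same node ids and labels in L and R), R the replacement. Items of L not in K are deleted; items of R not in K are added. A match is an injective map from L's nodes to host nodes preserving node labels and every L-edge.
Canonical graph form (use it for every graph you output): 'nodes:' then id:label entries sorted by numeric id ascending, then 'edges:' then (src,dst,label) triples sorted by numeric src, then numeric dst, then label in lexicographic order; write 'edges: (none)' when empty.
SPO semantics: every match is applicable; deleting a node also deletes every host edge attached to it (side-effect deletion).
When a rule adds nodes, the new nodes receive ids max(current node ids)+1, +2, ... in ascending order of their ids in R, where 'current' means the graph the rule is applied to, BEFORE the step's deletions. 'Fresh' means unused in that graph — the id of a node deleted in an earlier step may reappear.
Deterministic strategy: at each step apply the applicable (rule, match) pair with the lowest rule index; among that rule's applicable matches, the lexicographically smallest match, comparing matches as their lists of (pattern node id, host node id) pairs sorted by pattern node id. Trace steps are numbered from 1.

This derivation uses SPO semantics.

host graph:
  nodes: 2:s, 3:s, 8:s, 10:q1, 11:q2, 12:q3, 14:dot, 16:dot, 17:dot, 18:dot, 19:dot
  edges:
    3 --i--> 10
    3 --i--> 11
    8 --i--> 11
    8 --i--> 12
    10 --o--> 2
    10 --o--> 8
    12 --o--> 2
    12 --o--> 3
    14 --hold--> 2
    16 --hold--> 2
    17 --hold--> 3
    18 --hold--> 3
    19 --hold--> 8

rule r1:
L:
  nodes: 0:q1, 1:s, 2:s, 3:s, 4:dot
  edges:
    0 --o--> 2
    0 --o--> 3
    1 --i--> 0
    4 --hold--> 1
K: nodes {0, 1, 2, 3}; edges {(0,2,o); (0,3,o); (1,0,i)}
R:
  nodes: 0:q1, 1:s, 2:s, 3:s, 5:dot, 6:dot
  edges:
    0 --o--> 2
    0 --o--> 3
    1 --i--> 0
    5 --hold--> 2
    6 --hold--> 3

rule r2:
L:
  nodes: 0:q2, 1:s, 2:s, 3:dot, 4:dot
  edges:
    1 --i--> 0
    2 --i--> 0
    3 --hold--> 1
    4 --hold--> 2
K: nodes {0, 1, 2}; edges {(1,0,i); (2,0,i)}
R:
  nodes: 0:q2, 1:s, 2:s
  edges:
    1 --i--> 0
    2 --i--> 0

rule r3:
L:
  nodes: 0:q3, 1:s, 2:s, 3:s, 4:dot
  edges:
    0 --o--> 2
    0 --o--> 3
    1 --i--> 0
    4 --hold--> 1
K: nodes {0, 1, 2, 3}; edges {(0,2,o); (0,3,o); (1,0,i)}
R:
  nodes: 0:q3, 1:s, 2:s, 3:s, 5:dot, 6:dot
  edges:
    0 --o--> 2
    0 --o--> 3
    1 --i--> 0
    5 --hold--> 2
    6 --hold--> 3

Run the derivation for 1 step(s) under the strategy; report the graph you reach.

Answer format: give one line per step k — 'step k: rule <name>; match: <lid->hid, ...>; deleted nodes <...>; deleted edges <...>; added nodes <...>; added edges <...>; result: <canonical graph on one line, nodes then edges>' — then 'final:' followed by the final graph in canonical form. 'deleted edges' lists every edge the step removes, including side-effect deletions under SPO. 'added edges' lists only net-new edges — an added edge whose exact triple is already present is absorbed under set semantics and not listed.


step 1: rule r1; match: 0->10, 1->3, 2->2, 3->8, 4->17; deleted nodes 17; deleted edges (17,3,hold); added nodes 20, 21; added edges (20,2,hold); (21,8,hold); result: nodes: 2:s, 3:s, 8:s, 10:q1, 11:q2, 12:q3, 14:dot, 16:dot, 18:dot, 19:dot, 20:dot, 21:dot edges: (3,10,i); (3,11,i); (8,11,i); (8,12,i); (10,2,o); (10,8,o); (12,2,o); (12,3,o); (14,2,hold); (16,2,hold); (18,3,hold); (19,8,hold); (20,2,hold); (21,8,hold)
final:
nodes: 2:s, 3:s, 8:s, 10:q1, 11:q2, 12:q3, 14:dot, 16:dot, 18:dot, 19:dot, 20:dot, 21:dot
edges: (3,10,i); (3,11,i); (8,11,i); (8,12,i); (10,2,o); (10,8,o); (12,2,o); (12,3,o); (14,2,hold); (16,2,hold); (18,3,hold); (19,8,hold); (20,2,hold); (21,8,hold)


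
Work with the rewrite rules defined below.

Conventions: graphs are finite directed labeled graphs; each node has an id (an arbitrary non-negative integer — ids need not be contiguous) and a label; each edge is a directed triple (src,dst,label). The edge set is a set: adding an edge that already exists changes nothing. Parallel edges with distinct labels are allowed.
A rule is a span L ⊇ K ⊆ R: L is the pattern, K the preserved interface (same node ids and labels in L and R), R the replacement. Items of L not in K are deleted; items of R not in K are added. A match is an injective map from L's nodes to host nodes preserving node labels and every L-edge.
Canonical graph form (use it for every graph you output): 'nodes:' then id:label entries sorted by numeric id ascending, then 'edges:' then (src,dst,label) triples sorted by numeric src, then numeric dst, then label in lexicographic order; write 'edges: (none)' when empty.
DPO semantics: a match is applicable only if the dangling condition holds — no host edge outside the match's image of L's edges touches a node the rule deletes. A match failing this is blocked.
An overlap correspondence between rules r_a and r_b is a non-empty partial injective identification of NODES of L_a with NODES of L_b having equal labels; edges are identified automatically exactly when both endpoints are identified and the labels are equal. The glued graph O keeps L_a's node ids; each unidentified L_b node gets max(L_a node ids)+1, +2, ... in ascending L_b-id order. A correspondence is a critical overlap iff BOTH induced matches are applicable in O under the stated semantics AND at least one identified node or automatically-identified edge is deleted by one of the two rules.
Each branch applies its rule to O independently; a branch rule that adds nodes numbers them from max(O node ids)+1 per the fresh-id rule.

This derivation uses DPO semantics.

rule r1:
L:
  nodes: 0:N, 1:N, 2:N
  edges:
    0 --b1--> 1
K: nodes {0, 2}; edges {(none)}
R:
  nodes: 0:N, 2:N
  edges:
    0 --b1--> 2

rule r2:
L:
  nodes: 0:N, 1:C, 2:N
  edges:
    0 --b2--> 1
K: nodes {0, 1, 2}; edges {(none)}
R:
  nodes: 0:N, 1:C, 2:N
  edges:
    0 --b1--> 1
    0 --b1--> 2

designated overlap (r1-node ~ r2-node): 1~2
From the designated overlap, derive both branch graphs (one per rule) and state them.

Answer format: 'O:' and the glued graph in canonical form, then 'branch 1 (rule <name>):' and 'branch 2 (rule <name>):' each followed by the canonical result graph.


O:
nodes: 0:N, 1:N, 2:N, 3:N, 4:C
edges: (0,1,b1); (3,4,b2)
branch 1 (rule r1):
nodes: 0:N, 2:N, 3:N, 4:C
edges: (0,2,b1); (3,4,b2)
branch 2 (rule r2):
nodes: 0:N, 1:N, 2:N, 3:N, 4:C
edges: (0,1,b1); (3,1,b1); (3,4,b1)


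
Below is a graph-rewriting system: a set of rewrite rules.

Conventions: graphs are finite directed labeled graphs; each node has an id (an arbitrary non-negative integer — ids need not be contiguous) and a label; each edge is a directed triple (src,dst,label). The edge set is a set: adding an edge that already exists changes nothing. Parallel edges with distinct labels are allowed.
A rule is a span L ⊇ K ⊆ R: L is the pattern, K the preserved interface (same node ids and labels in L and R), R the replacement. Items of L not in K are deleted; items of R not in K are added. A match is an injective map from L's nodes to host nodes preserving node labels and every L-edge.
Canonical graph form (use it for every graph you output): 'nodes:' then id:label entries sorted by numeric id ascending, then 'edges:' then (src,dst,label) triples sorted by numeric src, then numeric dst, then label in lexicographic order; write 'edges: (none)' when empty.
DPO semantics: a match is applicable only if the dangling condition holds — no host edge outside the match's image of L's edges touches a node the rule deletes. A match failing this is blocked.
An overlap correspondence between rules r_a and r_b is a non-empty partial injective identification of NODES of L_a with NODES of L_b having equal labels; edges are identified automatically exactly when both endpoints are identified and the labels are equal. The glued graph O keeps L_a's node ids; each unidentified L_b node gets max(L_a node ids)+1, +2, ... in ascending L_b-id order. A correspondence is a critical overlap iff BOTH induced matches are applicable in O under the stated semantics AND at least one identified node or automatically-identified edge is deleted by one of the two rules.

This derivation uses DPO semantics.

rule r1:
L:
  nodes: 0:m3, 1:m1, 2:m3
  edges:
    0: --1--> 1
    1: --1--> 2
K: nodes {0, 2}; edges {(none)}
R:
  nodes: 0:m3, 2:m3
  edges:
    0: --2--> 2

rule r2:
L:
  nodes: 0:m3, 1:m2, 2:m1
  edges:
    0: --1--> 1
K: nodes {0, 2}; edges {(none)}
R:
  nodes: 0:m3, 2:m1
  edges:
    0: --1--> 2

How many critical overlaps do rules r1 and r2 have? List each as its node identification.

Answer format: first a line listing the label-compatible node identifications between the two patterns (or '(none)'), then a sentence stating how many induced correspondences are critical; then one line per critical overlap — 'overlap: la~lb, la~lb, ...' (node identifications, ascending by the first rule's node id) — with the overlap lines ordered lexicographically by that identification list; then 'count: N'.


label-compatible node identifications between L(r1) and L(r2): 0~0, 1~2, 2~0
3 of the induced correspondences are critical overlaps of r1 and r2.
overlap: 0~0, 1~2
overlap: 1~2
overlap: 1~2, 2~0
count: 3
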